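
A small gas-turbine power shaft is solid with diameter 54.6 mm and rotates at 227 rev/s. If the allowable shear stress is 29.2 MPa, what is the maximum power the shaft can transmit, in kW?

J = πd⁴/32 = π(0.0546)⁴/32 = 8.725×10^-7 m⁴.
T_max = τ_allow·J/r = 2.92×10^7 × 8.725×10^-7 / 0.0273 = 933.2 N·m.
ω = 2π·227 = 1426 rad/s, so P_max = T_max·ω = 1.331×10^6 W.

1330 kW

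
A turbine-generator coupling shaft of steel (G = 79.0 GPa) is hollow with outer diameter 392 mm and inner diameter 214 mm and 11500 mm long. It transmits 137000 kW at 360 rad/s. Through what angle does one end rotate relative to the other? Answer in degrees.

1.50°

ω = 360 rad/s, so T = P/ω = 137000×10³ / 360.0 = 380600 N·m.
J = π(d_o⁴ − d_i⁴)/32 = π(0.392⁴ − 0.214⁴)/32 = 2.112×10^-3 m⁴.
θ = T·L/(G·J) = 380600 × 11.5 / (79.0×10⁹ × 2.112×10^-3) = 0.02623 rad.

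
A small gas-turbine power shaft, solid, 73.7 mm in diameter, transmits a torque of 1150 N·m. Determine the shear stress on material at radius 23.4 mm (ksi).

1.35 ksi

J = πd⁴/32 = π(0.0737)⁴/32 = 2.896×10^-6 m⁴.
Shear stress varies linearly with radius: τ = T·r/J = 1150 × 0.0234 / 2.896×10^-6 = 9.291×10^6 Pa.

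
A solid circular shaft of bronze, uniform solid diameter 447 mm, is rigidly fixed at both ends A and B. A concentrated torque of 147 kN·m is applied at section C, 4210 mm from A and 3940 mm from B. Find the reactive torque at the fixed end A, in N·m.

71100 N·m

With uniform GJ and both ends fixed, compatibility θ_AC = θ_CB gives T_A·a = T_B·b, together with T_A + T_B = T₀.
T_A = T₀·b/(a+b) = 147000·3940/8150 = 71070 N·m; T_B = 75930 N·m.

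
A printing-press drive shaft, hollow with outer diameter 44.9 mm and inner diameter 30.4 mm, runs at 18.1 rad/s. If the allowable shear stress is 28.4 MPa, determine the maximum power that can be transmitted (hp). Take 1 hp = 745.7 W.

9.68 hp

J = π(d_o⁴ − d_i⁴)/32 = π(0.0449⁴ − 0.0304⁴)/32 = 3.152×10^-7 m⁴.
T_max = τ_allow·J/r = 2.84×10^7 × 3.152×10^-7 / 0.0224 = 398.7 N·m.
ω = 18.1 rad/s, so P_max = T_max·ω = 7216 W.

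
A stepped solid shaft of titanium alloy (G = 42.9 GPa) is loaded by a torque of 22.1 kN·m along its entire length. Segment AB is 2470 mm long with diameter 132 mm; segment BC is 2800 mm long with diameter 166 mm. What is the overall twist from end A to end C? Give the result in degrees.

3.55°

J_AB = π(0.132)⁴/32 = 2.98×10^-5 m⁴; J_BC = π(0.166)⁴/32 = 7.45×10^-5 m⁴.
θ = (T/G)·Σ L_i/J_i = (22100/42.9×10⁹)·(2.47/2.98×10^-5 + 2.80/7.45×10^-5) = 0.06204 rad.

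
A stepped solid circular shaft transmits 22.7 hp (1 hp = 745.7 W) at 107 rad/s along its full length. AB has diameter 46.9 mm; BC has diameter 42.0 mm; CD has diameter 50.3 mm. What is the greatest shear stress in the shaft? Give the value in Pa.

ω = 107 rad/s, so T = P/ω = 22.7×745.7 / 107.0 = 158.2 N·m.
Under the same torque, τ_max = 16T/(πd³) is largest where d is smallest — segment BC (d = 42.0 mm).
τ_max = 16·158.2/(π·(0.0420)³) = 1.087×10^7 Pa.

1.09e7 Pa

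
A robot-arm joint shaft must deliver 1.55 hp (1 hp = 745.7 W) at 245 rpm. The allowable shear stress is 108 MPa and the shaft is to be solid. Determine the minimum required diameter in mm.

ω = 2π·245/60 = 25.66 rad/s, so T = P/ω = 1.55×745.7 / 25.66 = 45.05 N·m.
For a solid shaft τ_max = 16T/(πd³), so d = (16T/(π τ_allow))^(1/3) = (16·45.05/(π·1.08×10^8))^(1/3) = 0.01286 m.

12.9 mm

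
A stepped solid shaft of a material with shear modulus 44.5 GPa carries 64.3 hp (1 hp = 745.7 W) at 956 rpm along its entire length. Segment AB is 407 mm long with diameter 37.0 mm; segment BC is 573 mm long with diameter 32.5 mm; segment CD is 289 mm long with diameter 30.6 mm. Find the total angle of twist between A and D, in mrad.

ω = 2π·956/60 = 100.1 rad/s, so T = P/ω = 64.3×745.7 / 100.1 = 478.9 N·m.
J_AB = π(0.0370)⁴/32 = 1.84×10^-7 m⁴; J_BC = π(0.0325)⁴/32 = 1.10×10^-7 m⁴; J_CD = π(0.0306)⁴/32 = 8.61×10^-8 m⁴.
θ = (T/G)·Σ L_i/J_i = (478.9/44.5×10⁹)·(0.407/1.84×10^-7 + 0.573/1.10×10^-7 + 0.289/8.61×10^-8) = 0.1162 rad.

116 mrad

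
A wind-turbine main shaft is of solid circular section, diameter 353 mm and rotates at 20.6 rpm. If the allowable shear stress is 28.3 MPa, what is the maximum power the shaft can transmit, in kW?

J = πd⁴/32 = π(0.353)⁴/32 = 1.524×10^-3 m⁴.
T_max = τ_allow·J/r = 2.83×10^7 × 1.524×10^-3 / 0.176 = 244400 N·m.
ω = 2π·20.6/60 = 2.157 rad/s, so P_max = T_max·ω = 5.273×10^5 W.

527 kW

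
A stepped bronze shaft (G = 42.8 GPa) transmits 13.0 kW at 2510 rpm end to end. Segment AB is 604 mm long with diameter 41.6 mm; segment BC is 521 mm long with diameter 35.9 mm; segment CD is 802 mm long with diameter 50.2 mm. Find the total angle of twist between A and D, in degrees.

0.433°

ω = 2π·2510/60 = 262.8 rad/s, so T = P/ω = 13.0×10³ / 262.8 = 49.46 N·m.
J_AB = π(0.0416)⁴/32 = 2.94×10^-7 m⁴; J_BC = π(0.0359)⁴/32 = 1.63×10^-7 m⁴; J_CD = π(0.0502)⁴/32 = 6.23×10^-7 m⁴.
θ = (T/G)·Σ L_i/J_i = (49.46/42.8×10⁹)·(0.604/2.94×10^-7 + 0.521/1.63×10^-7 + 0.802/6.23×10^-7) = 7.552×10^-3 rad.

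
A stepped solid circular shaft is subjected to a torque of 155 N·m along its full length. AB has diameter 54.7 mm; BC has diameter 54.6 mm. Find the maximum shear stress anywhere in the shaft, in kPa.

Under the same torque, τ_max = 16T/(πd³) is largest where d is smallest — segment BC (d = 54.6 mm).
τ_max = 16·155.0/(π·(0.0546)³) = 4.850×10^6 Pa.

4850 kPa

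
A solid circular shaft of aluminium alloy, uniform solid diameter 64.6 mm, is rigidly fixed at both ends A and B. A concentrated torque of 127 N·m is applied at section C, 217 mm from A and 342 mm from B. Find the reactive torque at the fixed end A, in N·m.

With uniform GJ and both ends fixed, compatibility θ_AC = θ_CB gives T_A·a = T_B·b, together with T_A + T_B = T₀.
T_A = T₀·b/(a+b) = 127.0·342/559.0 = 77.70 N·m; T_B = 49.30 N·m.

77.7 N·m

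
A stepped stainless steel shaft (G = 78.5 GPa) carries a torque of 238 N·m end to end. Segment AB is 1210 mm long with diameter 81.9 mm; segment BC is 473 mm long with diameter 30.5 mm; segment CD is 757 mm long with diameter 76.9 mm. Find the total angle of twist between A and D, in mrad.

J_AB = π(0.0819)⁴/32 = 4.42×10^-6 m⁴; J_BC = π(0.0305)⁴/32 = 8.50×10^-8 m⁴; J_CD = π(0.0769)⁴/32 = 3.43×10^-6 m⁴.
θ = (T/G)·Σ L_i/J_i = (238.0/78.5×10⁹)·(1.21/4.42×10^-6 + 0.473/8.50×10^-8 + 0.757/3.43×10^-6) = 0.01838 rad.

18.4 mrad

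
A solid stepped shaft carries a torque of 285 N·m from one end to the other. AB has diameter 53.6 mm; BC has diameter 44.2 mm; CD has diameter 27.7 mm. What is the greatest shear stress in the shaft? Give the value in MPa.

Under the same torque, τ_max = 16T/(πd³) is largest where d is smallest — segment CD (d = 27.7 mm).
τ_max = 16·285.0/(π·(0.0277)³) = 6.829×10^7 Pa.

68.3 MPa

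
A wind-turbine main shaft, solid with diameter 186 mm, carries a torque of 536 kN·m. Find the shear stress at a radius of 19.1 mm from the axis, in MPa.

87.1 MPa

J = πd⁴/32 = π(0.186)⁴/32 = 1.175×10^-4 m⁴.
Shear stress varies linearly with radius: τ = T·r/J = 536000 × 0.0191 / 1.175×10^-4 = 8.713×10^7 Pa.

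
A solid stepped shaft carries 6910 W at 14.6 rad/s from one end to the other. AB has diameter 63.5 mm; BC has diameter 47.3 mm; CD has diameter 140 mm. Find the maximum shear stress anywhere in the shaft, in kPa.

22800 kPa

ω = 14.6 rad/s, so T = P/ω = 6910 / 14.60 = 473.3 N·m.
Under the same torque, τ_max = 16T/(πd³) is largest where d is smallest — segment BC (d = 47.3 mm).
τ_max = 16·473.3/(π·(0.0473)³) = 2.278×10^7 Pa.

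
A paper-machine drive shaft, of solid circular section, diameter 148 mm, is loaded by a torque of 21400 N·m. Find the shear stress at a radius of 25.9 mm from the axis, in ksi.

J = πd⁴/32 = π(0.148)⁴/32 = 4.710×10^-5 m⁴.
Shear stress varies linearly with radius: τ = T·r/J = 21400 × 0.0259 / 4.710×10^-5 = 1.177×10^7 Pa.

1.71 ksi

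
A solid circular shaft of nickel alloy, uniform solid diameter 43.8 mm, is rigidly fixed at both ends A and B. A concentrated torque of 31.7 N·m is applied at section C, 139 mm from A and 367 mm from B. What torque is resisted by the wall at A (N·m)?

With uniform GJ and both ends fixed, compatibility θ_AC = θ_CB gives T_A·a = T_B·b, together with T_A + T_B = T₀.
T_A = T₀·b/(a+b) = 31.70·367/506.0 = 22.99 N·m; T_B = 8.708 N·m.

23.0 N·m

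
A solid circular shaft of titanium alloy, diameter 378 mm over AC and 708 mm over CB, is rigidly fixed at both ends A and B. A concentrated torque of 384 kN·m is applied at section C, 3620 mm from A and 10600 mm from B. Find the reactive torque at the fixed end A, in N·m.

Compatibility: T_A·a/J_AC = T_B·b/J_CB with T_A + T_B = T₀.
J_AC = 2.00×10^-3 m⁴, J_CB = 0.0247 m⁴, so T_A = T₀·(J_AC/a)/((J_AC/a)+(J_CB/b)) = 73800 N·m, T_B = 310200 N·m.

73800 N·m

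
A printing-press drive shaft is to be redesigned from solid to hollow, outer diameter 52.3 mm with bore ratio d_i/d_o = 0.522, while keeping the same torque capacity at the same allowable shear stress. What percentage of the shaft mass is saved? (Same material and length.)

23.4 %

Equal τ_max and T ⇒ the solid shaft needs d_s³ = d_o³(1−k⁴), so d_s = 52.3·(1−0.522⁴)^(1/3) = 50.97 mm.
Area ratio A_h/A_s = d_o²(1−k²)/d_s² = (1−k²)/(1−k⁴)^(2/3) = 0.7659.
Mass saving = 1 − 0.7659 = 23.4 %.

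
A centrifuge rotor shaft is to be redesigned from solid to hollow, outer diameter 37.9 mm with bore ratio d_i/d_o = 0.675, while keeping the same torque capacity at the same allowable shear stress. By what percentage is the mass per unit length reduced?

Equal τ_max and T ⇒ the solid shaft needs d_s³ = d_o³(1−k⁴), so d_s = 37.9·(1−0.675⁴)^(1/3) = 35.07 mm.
Area ratio A_h/A_s = d_o²(1−k²)/d_s² = (1−k²)/(1−k⁴)^(2/3) = 0.6357.
Mass saving = 1 − 0.6357 = 36.4 %.

36.4 %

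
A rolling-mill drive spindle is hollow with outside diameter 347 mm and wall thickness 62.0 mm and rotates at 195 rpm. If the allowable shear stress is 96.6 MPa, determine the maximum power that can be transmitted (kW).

J = π(d_o⁴ − d_i⁴)/32 = π(0.347⁴ − 0.223⁴)/32 = 1.181×10^-3 m⁴.
T_max = τ_allow·J/r = 9.66×10^7 × 1.181×10^-3 / 0.173 = 657300 N·m.
ω = 2π·195/60 = 20.42 rad/s, so P_max = T_max·ω = 1.342×10^7 W.

13400 kW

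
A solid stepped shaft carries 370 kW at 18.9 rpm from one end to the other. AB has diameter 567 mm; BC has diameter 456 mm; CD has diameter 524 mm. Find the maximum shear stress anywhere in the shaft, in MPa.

ω = 2π·18.9/60 = 1.979 rad/s, so T = P/ω = 370×10³ / 1.979 = 186900 N·m.
Under the same torque, τ_max = 16T/(πd³) is largest where d is smallest — segment BC (d = 456 mm).
τ_max = 16·186900/(π·(0.456)³) = 1.004×10^7 Pa.

10.0 MPa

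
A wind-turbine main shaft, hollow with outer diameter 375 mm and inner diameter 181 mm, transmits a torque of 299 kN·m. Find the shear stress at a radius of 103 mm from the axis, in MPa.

J = π(d_o⁴ − d_i⁴)/32 = π(0.375⁴ − 0.181⁴)/32 = 1.836×10^-3 m⁴.
Shear stress varies linearly with radius: τ = T·r/J = 299000 × 0.103 / 1.836×10^-3 = 1.677×10^7 Pa.

16.8 MPa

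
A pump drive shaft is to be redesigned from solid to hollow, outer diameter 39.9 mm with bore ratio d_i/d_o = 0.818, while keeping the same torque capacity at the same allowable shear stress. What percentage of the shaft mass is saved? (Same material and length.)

50.8 %

Equal τ_max and T ⇒ the solid shaft needs d_s³ = d_o³(1−k⁴), so d_s = 39.9·(1−0.818⁴)^(1/3) = 32.74 mm.
Area ratio A_h/A_s = d_o²(1−k²)/d_s² = (1−k²)/(1−k⁴)^(2/3) = 0.4915.
Mass saving = 1 − 0.4915 = 50.8 %.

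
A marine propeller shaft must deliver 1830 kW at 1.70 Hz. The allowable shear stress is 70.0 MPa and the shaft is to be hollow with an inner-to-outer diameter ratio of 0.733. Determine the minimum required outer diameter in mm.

260 mm

ω = 2π·1.70 = 10.68 rad/s, so T = P/ω = 1830×10³ / 10.68 = 171300 N·m.
For a hollow shaft with d_i/d_o = 0.733: τ_max = 16T/(π d_o³ (1−k⁴)), so d_o = [16T/(π τ_allow (1−k⁴))]^(1/3) = [16·171300/(π·7.00×10^7·0.7113)]^(1/3) = 0.2597 m.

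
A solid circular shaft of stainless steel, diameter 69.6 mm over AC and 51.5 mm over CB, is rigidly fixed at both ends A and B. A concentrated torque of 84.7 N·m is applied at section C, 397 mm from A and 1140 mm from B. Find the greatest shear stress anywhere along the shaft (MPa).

1.16 MPa

Compatibility: T_A·a/J_AC = T_B·b/J_CB with T_A + T_B = T₀.
J_AC = 2.30×10^-6 m⁴, J_CB = 6.91×10^-7 m⁴, so T_A = T₀·(J_AC/a)/((J_AC/a)+(J_CB/b)) = 76.69 N·m, T_B = 8.006 N·m.
τ in each portion: τ_AC = 1.16×10^6 Pa, τ_CB = 2.99×10^5 Pa; maximum is in AC.
τ_max = T_AC·r/J = 76.69·0.0348/2.30×10^-6 = 1.159×10^6 Pa.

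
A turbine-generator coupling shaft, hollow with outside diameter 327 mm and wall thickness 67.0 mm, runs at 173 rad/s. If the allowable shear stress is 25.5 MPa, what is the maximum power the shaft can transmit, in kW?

J = π(d_o⁴ − d_i⁴)/32 = π(0.327⁴ − 0.193⁴)/32 = 9.863×10^-4 m⁴.
T_max = τ_allow·J/r = 2.55×10^7 × 9.863×10^-4 / 0.164 = 153800 N·m.
ω = 173 rad/s, so P_max = T_max·ω = 2.661×10^7 W.

26600 kW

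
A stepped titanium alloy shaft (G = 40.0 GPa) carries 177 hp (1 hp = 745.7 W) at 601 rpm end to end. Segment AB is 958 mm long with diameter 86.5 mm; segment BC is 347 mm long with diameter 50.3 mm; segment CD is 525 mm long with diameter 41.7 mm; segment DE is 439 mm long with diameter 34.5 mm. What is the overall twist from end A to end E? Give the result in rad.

ω = 2π·601/60 = 62.94 rad/s, so T = P/ω = 177×745.7 / 62.94 = 2097 N·m.
J_AB = π(0.0865)⁴/32 = 5.50×10^-6 m⁴; J_BC = π(0.0503)⁴/32 = 6.28×10^-7 m⁴; J_CD = π(0.0417)⁴/32 = 2.97×10^-7 m⁴; J_DE = π(0.0345)⁴/32 = 1.39×10^-7 m⁴.
θ = (T/G)·Σ L_i/J_i = (2097/40.0×10⁹)·(0.958/5.50×10^-6 + 0.347/6.28×10^-7 + 0.525/2.97×10^-7 + 0.439/1.39×10^-7) = 0.2963 rad.

0.296 rad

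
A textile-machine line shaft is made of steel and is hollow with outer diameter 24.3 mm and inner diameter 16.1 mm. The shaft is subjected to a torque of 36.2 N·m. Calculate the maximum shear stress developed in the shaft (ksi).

J = π(d_o⁴ − d_i⁴)/32 = π(0.0243⁴ − 0.0161⁴)/32 = 2.764×10^-8 m⁴.
τ_max = T·r/J = 36.20 × 0.0122 / 2.764×10^-8 = 1.592×10^7 Pa.

2.31 ksi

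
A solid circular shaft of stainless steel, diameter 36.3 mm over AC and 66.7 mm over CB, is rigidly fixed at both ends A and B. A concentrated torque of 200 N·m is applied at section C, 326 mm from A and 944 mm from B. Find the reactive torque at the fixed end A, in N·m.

40.5 N·m

Compatibility: T_A·a/J_AC = T_B·b/J_CB with T_A + T_B = T₀.
J_AC = 1.70×10^-7 m⁴, J_CB = 1.94×10^-6 m⁴, so T_A = T₀·(J_AC/a)/((J_AC/a)+(J_CB/b)) = 40.51 N·m, T_B = 159.5 N·m.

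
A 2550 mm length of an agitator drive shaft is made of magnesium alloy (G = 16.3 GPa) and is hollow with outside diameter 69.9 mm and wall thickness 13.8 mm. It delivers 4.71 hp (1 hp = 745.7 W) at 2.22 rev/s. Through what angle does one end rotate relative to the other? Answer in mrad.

ω = 2π·2.22 = 13.95 rad/s, so T = P/ω = 4.71×745.7 / 13.95 = 251.8 N·m.
J = π(d_o⁴ − d_i⁴)/32 = π(0.0699⁴ − 0.0423⁴)/32 = 2.029×10^-6 m⁴.
θ = T·L/(G·J) = 251.8 × 2.55 / (16.3×10⁹ × 2.029×10^-6) = 0.01941 rad.

19.4 mrad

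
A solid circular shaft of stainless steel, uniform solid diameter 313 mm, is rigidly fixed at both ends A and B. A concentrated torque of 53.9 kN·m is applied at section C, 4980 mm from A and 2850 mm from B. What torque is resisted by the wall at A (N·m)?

19600 N·m

With uniform GJ and both ends fixed, compatibility θ_AC = θ_CB gives T_A·a = T_B·b, together with T_A + T_B = T₀.
T_A = T₀·b/(a+b) = 53900·2850/7830 = 19620 N·m; T_B = 34280 N·m.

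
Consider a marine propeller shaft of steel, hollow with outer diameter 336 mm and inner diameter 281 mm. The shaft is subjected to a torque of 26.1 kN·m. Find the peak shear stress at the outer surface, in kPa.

J = π(d_o⁴ − d_i⁴)/32 = π(0.336⁴ − 0.281⁴)/32 = 6.392×10^-4 m⁴.
τ_max = T·r/J = 26100 × 0.168 / 6.392×10^-4 = 6.860×10^6 Pa.

6860 kPa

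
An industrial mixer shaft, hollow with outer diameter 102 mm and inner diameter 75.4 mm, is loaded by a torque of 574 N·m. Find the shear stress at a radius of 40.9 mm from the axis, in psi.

457 psi

J = π(d_o⁴ − d_i⁴)/32 = π(0.102⁴ − 0.0754⁴)/32 = 7.454×10^-6 m⁴.
Shear stress varies linearly with radius: τ = T·r/J = 574.0 × 0.0409 / 7.454×10^-6 = 3.150×10^6 Pa.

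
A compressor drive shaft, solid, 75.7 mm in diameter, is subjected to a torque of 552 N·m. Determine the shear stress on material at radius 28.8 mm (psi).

J = πd⁴/32 = π(0.0757)⁴/32 = 3.224×10^-6 m⁴.
Shear stress varies linearly with radius: τ = T·r/J = 552.0 × 0.0288 / 3.224×10^-6 = 4.931×10^6 Pa.

715 psi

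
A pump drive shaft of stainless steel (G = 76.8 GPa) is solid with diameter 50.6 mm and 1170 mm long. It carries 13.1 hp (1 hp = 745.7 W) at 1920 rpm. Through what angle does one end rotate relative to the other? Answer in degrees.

0.0659°

ω = 2π·1920/60 = 201.1 rad/s, so T = P/ω = 13.1×745.7 / 201.1 = 48.59 N·m.
J = πd⁴/32 = π(0.0506)⁴/32 = 6.436×10^-7 m⁴.
θ = T·L/(G·J) = 48.59 × 1.17 / (76.8×10⁹ × 6.436×10^-7) = 1.150×10^-3 rad.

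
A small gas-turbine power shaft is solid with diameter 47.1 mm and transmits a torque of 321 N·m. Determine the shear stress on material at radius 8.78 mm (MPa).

J = πd⁴/32 = π(0.0471)⁴/32 = 4.832×10^-7 m⁴.
Shear stress varies linearly with radius: τ = T·r/J = 321.0 × 0.00878 / 4.832×10^-7 = 5.833×10^6 Pa.

5.83 MPa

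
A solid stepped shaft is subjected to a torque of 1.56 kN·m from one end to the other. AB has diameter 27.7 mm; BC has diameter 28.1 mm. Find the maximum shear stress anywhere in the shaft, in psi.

54200 psi

Under the same torque, τ_max = 16T/(πd³) is largest where d is smallest — segment AB (d = 27.7 mm).
τ_max = 16·1560/(π·(0.0277)³) = 3.738×10^8 Pa.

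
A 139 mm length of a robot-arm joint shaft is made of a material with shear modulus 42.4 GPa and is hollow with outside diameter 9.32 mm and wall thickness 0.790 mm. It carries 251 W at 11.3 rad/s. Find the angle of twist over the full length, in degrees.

ω = 11.3 rad/s, so T = P/ω = 251 / 11.30 = 22.21 N·m.
J = π(d_o⁴ − d_i⁴)/32 = π(0.00932⁴ − 0.00774⁴)/32 = 3.884×10^-10 m⁴.
θ = T·L/(G·J) = 22.21 × 0.139 / (42.4×10⁹ × 3.884×10^-10) = 0.1875 rad.

10.7°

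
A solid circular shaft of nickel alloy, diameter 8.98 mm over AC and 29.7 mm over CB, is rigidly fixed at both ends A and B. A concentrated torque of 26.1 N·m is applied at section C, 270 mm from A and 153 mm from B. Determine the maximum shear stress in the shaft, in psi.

732 psi

Compatibility: T_A·a/J_AC = T_B·b/J_CB with T_A + T_B = T₀.
J_AC = 6.38×10^-10 m⁴, J_CB = 7.64×10^-8 m⁴, so T_A = T₀·(J_AC/a)/((J_AC/a)+(J_CB/b)) = 0.1230 N·m, T_B = 25.98 N·m.
τ in each portion: τ_AC = 8.65×10^5 Pa, τ_CB = 5.05×10^6 Pa; maximum is in CB.
τ_max = T_CB·r/J = 25.98·0.0149/7.64×10^-8 = 5.050×10^6 Pa.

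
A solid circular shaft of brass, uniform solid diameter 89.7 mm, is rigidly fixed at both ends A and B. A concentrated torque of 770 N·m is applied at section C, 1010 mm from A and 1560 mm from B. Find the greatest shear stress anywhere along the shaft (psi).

With uniform GJ and both ends fixed, compatibility θ_AC = θ_CB gives T_A·a = T_B·b, together with T_A + T_B = T₀.
T_A = T₀·b/(a+b) = 770.0·1560/2570 = 467.4 N·m; T_B = 302.6 N·m.
τ in each portion: τ_AC = 3.30×10^6 Pa, τ_CB = 2.14×10^6 Pa; maximum is in AC.
τ_max = T_AC·r/J = 467.4·0.0449/6.36×10^-6 = 3.298×10^6 Pa.

478 psi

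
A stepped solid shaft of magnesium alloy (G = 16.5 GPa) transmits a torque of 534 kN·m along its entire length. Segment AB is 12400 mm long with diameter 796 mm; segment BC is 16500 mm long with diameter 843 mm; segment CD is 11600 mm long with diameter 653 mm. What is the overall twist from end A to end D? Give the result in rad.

0.0420 rad

J_AB = π(0.796)⁴/32 = 0.0394 m⁴; J_BC = π(0.843)⁴/32 = 0.0496 m⁴; J_CD = π(0.653)⁴/32 = 0.0179 m⁴.
θ = (T/G)·Σ L_i/J_i = (534000/16.5×10⁹)·(12.4/0.0394 + 16.5/0.0496 + 11.6/0.0179) = 0.04198 rad.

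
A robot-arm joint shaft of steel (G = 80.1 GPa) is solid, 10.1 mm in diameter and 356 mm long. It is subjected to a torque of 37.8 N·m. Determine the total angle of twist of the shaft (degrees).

9.42°

J = πd⁴/32 = π(0.0101)⁴/32 = 1.022×10^-9 m⁴.
θ = T·L/(G·J) = 37.80 × 0.356 / (80.1×10⁹ × 1.022×10^-9) = 0.1644 rad.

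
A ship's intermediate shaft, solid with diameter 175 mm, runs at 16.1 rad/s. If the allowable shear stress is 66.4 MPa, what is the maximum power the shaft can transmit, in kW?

J = πd⁴/32 = π(0.175)⁴/32 = 9.208×10^-5 m⁴.
T_max = τ_allow·J/r = 6.64×10^7 × 9.208×10^-5 / 0.0875 = 69870 N·m.
ω = 16.1 rad/s, so P_max = T_max·ω = 1.125×10^6 W.

1120 kW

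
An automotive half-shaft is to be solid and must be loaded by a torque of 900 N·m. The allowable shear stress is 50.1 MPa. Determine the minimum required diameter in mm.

For a solid shaft τ_max = 16T/(πd³), so d = (16T/(π τ_allow))^(1/3) = (16·900.0/(π·5.01×10^7))^(1/3) = 0.04506 m.

45.1 mm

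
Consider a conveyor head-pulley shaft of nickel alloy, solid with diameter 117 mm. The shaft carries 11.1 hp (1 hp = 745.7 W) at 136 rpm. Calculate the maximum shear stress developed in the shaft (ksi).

0.268 ksi

ω = 2π·136/60 = 14.24 rad/s, so T = P/ω = 11.1×745.7 / 14.24 = 581.2 N·m.
J = πd⁴/32 = π(0.117)⁴/32 = 1.840×10^-5 m⁴.
τ_max = T·r/J = 581.2 × 0.0585 / 1.840×10^-5 = 1.848×10^6 Pa.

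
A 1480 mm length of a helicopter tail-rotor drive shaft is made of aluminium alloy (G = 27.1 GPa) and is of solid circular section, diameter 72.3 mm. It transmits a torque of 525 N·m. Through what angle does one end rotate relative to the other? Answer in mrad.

10.7 mrad

J = πd⁴/32 = π(0.0723)⁴/32 = 2.683×10^-6 m⁴.
θ = T·L/(G·J) = 525.0 × 1.48 / (27.1×10⁹ × 2.683×10^-6) = 0.01069 rad.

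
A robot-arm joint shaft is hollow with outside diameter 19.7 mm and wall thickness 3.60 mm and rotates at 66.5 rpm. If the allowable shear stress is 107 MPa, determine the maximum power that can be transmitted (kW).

0.937 kW

J = π(d_o⁴ − d_i⁴)/32 = π(0.0197⁴ − 0.0125⁴)/32 = 1.239×10^-8 m⁴.
T_max = τ_allow·J/r = 1.07×10^8 × 1.239×10^-8 / 0.00985 = 134.6 N·m.
ω = 2π·66.5/60 = 6.964 rad/s, so P_max = T_max·ω = 937.3 W.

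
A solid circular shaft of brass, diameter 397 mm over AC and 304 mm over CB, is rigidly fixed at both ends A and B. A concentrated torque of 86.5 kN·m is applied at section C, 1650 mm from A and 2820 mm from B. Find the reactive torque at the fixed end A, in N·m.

Compatibility: T_A·a/J_AC = T_B·b/J_CB with T_A + T_B = T₀.
J_AC = 2.44×10^-3 m⁴, J_CB = 8.38×10^-4 m⁴, so T_A = T₀·(J_AC/a)/((J_AC/a)+(J_CB/b)) = 72010 N·m, T_B = 14490 N·m.

72000 N·m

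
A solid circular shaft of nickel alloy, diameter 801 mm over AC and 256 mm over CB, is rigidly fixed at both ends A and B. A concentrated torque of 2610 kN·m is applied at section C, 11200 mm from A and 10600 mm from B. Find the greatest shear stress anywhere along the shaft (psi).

3710 psi

Compatibility: T_A·a/J_AC = T_B·b/J_CB with T_A + T_B = T₀.
J_AC = 0.0404 m⁴, J_CB = 4.22×10^-4 m⁴, so T_A = T₀·(J_AC/a)/((J_AC/a)+(J_CB/b)) = 2.582e6 N·m, T_B = 28460 N·m.
τ in each portion: τ_AC = 2.56×10^7 Pa, τ_CB = 8.64×10^6 Pa; maximum is in AC.
τ_max = T_AC·r/J = 2.582e6·0.401/0.0404 = 2.558×10^7 Pa.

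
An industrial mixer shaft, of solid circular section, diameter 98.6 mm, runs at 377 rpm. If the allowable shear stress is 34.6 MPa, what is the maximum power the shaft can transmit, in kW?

257 kW

J = πd⁴/32 = π(0.0986)⁴/32 = 9.279×10^-6 m⁴.
T_max = τ_allow·J/r = 3.46×10^7 × 9.279×10^-6 / 0.0493 = 6512 N·m.
ω = 2π·377/60 = 39.48 rad/s, so P_max = T_max·ω = 2.571×10^5 W.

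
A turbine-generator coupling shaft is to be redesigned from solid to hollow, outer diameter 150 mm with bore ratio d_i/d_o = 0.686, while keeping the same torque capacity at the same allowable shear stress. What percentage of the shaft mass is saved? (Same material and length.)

37.4 %

Equal τ_max and T ⇒ the solid shaft needs d_s³ = d_o³(1−k⁴), so d_s = 150·(1−0.686⁴)^(1/3) = 138.0 mm.
Area ratio A_h/A_s = d_o²(1−k²)/d_s² = (1−k²)/(1−k⁴)^(2/3) = 0.6256.
Mass saving = 1 − 0.6256 = 37.4 %.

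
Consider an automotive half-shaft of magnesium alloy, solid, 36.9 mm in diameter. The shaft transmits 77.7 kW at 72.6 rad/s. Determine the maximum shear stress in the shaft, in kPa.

ω = 72.6 rad/s, so T = P/ω = 77.7×10³ / 72.60 = 1070 N·m.
J = πd⁴/32 = π(0.0369)⁴/32 = 1.820×10^-7 m⁴.
τ_max = T·r/J = 1070 × 0.0184 / 1.820×10^-7 = 1.085×10^8 Pa.

108000 kPa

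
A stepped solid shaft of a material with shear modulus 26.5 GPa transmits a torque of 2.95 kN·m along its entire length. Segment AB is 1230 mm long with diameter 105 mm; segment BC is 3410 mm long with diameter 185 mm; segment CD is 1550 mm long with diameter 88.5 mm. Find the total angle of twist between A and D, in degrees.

2.49°

J_AB = π(0.105)⁴/32 = 1.19×10^-5 m⁴; J_BC = π(0.185)⁴/32 = 1.15×10^-4 m⁴; J_CD = π(0.0885)⁴/32 = 6.02×10^-6 m⁴.
θ = (T/G)·Σ L_i/J_i = (2950/26.5×10⁹)·(1.23/1.19×10^-5 + 3.41/1.15×10^-4 + 1.55/6.02×10^-6) = 0.04343 rad.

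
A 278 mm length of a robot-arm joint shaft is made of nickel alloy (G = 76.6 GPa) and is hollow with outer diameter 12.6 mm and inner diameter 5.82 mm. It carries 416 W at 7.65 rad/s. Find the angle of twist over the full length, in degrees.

ω = 7.65 rad/s, so T = P/ω = 416 / 7.650 = 54.38 N·m.
J = π(d_o⁴ − d_i⁴)/32 = π(0.0126⁴ − 0.00582⁴)/32 = 2.362×10^-9 m⁴.
θ = T·L/(G·J) = 54.38 × 0.278 / (76.6×10⁹ × 2.362×10^-9) = 0.08356 rad.

4.79°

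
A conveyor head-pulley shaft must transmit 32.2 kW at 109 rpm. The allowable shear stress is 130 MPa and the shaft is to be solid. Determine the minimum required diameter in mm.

48.0 mm

ω = 2π·109/60 = 11.41 rad/s, so T = P/ω = 32.2×10³ / 11.41 = 2821 N·m.
For a solid shaft τ_max = 16T/(πd³), so d = (16T/(π τ_allow))^(1/3) = (16·2821/(π·1.30×10^8))^(1/3) = 0.04799 m.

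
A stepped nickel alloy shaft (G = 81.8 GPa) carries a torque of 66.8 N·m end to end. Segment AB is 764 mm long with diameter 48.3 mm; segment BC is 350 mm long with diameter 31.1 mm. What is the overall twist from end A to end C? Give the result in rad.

0.00428 rad

J_AB = π(0.0483)⁴/32 = 5.34×10^-7 m⁴; J_BC = π(0.0311)⁴/32 = 9.18×10^-8 m⁴.
θ = (T/G)·Σ L_i/J_i = (66.80/81.8×10⁹)·(0.764/5.34×10^-7 + 0.350/9.18×10^-8) = 4.280×10^-3 rad.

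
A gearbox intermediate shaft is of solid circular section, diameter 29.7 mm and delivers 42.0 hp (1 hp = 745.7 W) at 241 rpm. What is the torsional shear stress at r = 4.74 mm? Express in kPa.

ω = 2π·241/60 = 25.24 rad/s, so T = P/ω = 42.0×745.7 / 25.24 = 1241 N·m.
J = πd⁴/32 = π(0.0297)⁴/32 = 7.639×10^-8 m⁴.
Shear stress varies linearly with radius: τ = T·r/J = 1241 × 0.00474 / 7.639×10^-8 = 7.701×10^7 Pa.

77000 kPa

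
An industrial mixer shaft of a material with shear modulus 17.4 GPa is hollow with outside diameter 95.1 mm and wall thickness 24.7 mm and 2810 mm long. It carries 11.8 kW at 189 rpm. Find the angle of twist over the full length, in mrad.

ω = 2π·189/60 = 19.79 rad/s, so T = P/ω = 11.8×10³ / 19.79 = 596.2 N·m.
J = π(d_o⁴ − d_i⁴)/32 = π(0.0951⁴ − 0.0457⁴)/32 = 7.602×10^-6 m⁴.
θ = T·L/(G·J) = 596.2 × 2.81 / (17.4×10⁹ × 7.602×10^-6) = 0.01267 rad.

12.7 mrad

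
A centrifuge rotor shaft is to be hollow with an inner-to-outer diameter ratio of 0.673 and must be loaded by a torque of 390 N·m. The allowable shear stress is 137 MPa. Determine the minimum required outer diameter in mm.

For a hollow shaft with d_i/d_o = 0.673: τ_max = 16T/(π d_o³ (1−k⁴)), so d_o = [16T/(π τ_allow (1−k⁴))]^(1/3) = [16·390.0/(π·1.37×10^8·0.7949)]^(1/3) = 0.02632 m.

26.3 mm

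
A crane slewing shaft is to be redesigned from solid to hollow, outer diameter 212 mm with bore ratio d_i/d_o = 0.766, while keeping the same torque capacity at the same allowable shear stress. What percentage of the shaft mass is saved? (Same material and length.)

45.2 %

Equal τ_max and T ⇒ the solid shaft needs d_s³ = d_o³(1−k⁴), so d_s = 212·(1−0.766⁴)^(1/3) = 184.2 mm.
Area ratio A_h/A_s = d_o²(1−k²)/d_s² = (1−k²)/(1−k⁴)^(2/3) = 0.5475.
Mass saving = 1 − 0.5475 = 45.2 %.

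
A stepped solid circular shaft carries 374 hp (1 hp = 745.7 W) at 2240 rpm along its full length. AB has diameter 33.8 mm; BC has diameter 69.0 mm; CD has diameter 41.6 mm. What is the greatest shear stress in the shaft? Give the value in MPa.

ω = 2π·2240/60 = 234.6 rad/s, so T = P/ω = 374×745.7 / 234.6 = 1189 N·m.
Under the same torque, τ_max = 16T/(πd³) is largest where d is smallest — segment AB (d = 33.8 mm).
τ_max = 16·1189/(π·(0.0338)³) = 1.568×10^8 Pa.

157 MPa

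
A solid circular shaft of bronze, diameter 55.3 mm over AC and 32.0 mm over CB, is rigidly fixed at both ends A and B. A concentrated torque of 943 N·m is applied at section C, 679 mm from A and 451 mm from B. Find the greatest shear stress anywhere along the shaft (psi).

Compatibility: T_A·a/J_AC = T_B·b/J_CB with T_A + T_B = T₀.
J_AC = 9.18×10^-7 m⁴, J_CB = 1.03×10^-7 m⁴, so T_A = T₀·(J_AC/a)/((J_AC/a)+(J_CB/b)) = 806.8 N·m, T_B = 136.2 N·m.
τ in each portion: τ_AC = 2.43×10^7 Pa, τ_CB = 2.12×10^7 Pa; maximum is in AC.
τ_max = T_AC·r/J = 806.8·0.0276/9.18×10^-7 = 2.430×10^7 Pa.

3520 psi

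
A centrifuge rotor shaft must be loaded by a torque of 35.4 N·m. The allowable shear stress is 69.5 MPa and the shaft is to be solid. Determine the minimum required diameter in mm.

For a solid shaft τ_max = 16T/(πd³), so d = (16T/(π τ_allow))^(1/3) = (16·35.40/(π·6.95×10^7))^(1/3) = 0.01374 m.

13.7 mm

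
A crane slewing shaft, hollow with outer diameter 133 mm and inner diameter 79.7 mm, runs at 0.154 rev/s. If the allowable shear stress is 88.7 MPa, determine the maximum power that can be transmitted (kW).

J = π(d_o⁴ − d_i⁴)/32 = π(0.133⁴ − 0.0797⁴)/32 = 2.676×10^-5 m⁴.
T_max = τ_allow·J/r = 8.87×10^7 × 2.676×10^-5 / 0.0665 = 35690 N·m.
ω = 2π·0.154 = 0.9676 rad/s, so P_max = T_max·ω = 3.453×10^4 W.

34.5 kW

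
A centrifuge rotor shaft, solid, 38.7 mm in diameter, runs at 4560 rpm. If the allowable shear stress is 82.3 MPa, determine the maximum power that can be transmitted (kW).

J = πd⁴/32 = π(0.0387)⁴/32 = 2.202×10^-7 m⁴.
T_max = τ_allow·J/r = 8.23×10^7 × 2.202×10^-7 / 0.0194 = 936.6 N·m.
ω = 2π·4560/60 = 477.5 rad/s, so P_max = T_max·ω = 4.473×10^5 W.

447 kW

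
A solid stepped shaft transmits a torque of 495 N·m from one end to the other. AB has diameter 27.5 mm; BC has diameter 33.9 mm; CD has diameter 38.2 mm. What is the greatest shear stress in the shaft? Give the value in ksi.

17.6 ksi

Under the same torque, τ_max = 16T/(πd³) is largest where d is smallest — segment AB (d = 27.5 mm).
τ_max = 16·495.0/(π·(0.0275)³) = 1.212×10^8 Pa.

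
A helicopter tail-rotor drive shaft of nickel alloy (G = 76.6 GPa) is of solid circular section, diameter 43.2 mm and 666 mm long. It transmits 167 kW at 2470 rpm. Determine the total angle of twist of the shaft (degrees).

0.941°

ω = 2π·2470/60 = 258.7 rad/s, so T = P/ω = 167×10³ / 258.7 = 645.6 N·m.
J = πd⁴/32 = π(0.0432)⁴/32 = 3.419×10^-7 m⁴.
θ = T·L/(G·J) = 645.6 × 0.666 / (76.6×10⁹ × 3.419×10^-7) = 0.01642 rad.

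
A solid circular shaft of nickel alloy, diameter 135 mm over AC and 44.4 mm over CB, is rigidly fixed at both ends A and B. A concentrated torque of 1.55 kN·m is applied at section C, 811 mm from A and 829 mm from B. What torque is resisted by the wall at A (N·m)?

1530 N·m

Compatibility: T_A·a/J_AC = T_B·b/J_CB with T_A + T_B = T₀.
J_AC = 3.26×10^-5 m⁴, J_CB = 3.82×10^-7 m⁴, so T_A = T₀·(J_AC/a)/((J_AC/a)+(J_CB/b)) = 1532 N·m, T_B = 17.54 N·m.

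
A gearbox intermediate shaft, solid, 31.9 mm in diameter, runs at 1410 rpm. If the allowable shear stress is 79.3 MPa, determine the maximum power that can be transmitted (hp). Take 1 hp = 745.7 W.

J = πd⁴/32 = π(0.0319)⁴/32 = 1.017×10^-7 m⁴.
T_max = τ_allow·J/r = 7.93×10^7 × 1.017×10^-7 / 0.0159 = 505.4 N·m.
ω = 2π·1410/60 = 147.7 rad/s, so P_max = T_max·ω = 7.463×10^4 W.

100 hp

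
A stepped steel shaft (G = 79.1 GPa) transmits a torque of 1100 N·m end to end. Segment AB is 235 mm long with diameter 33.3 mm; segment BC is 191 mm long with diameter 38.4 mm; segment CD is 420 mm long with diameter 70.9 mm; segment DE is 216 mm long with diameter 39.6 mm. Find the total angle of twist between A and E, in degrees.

J_AB = π(0.0333)⁴/32 = 1.21×10^-7 m⁴; J_BC = π(0.0384)⁴/32 = 2.13×10^-7 m⁴; J_CD = π(0.0709)⁴/32 = 2.48×10^-6 m⁴; J_DE = π(0.0396)⁴/32 = 2.41×10^-7 m⁴.
θ = (T/G)·Σ L_i/J_i = (1100/79.1×10⁹)·(0.235/1.21×10^-7 + 0.191/2.13×10^-7 + 0.420/2.48×10^-6 + 0.216/2.41×10^-7) = 0.05431 rad.

3.11°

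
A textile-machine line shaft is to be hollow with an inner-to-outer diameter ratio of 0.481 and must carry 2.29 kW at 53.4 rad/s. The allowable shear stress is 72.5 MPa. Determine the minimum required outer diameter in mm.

ω = 53.4 rad/s, so T = P/ω = 2.29×10³ / 53.40 = 42.88 N·m.
For a hollow shaft with d_i/d_o = 0.481: τ_max = 16T/(π d_o³ (1−k⁴)), so d_o = [16T/(π τ_allow (1−k⁴))]^(1/3) = [16·42.88/(π·7.25×10^7·0.9465)]^(1/3) = 0.01471 m.

14.7 mm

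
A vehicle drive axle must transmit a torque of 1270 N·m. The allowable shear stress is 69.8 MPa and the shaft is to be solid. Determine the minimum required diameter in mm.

45.3 mm

For a solid shaft τ_max = 16T/(πd³), so d = (16T/(π τ_allow))^(1/3) = (16·1270/(π·6.98×10^7))^(1/3) = 0.04525 m.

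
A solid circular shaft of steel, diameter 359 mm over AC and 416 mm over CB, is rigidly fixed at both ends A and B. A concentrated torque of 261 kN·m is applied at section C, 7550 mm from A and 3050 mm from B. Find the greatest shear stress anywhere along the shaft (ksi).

2.19 ksi

Compatibility: T_A·a/J_AC = T_B·b/J_CB with T_A + T_B = T₀.
J_AC = 1.63×10^-3 m⁴, J_CB = 2.94×10^-3 m⁴, so T_A = T₀·(J_AC/a)/((J_AC/a)+(J_CB/b)) = 47770 N·m, T_B = 213200 N·m.
τ in each portion: τ_AC = 5.26×10^6 Pa, τ_CB = 1.51×10^7 Pa; maximum is in CB.
τ_max = T_CB·r/J = 213200·0.208/2.94×10^-3 = 1.508×10^7 Pa.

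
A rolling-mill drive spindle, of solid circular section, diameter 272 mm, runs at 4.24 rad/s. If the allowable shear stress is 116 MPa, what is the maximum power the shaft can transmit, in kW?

1940 kW

J = πd⁴/32 = π(0.272)⁴/32 = 5.374×10^-4 m⁴.
T_max = τ_allow·J/r = 1.16×10^8 × 5.374×10^-4 / 0.136 = 458300 N·m.
ω = 4.24 rad/s, so P_max = T_max·ω = 1.943×10^6 W.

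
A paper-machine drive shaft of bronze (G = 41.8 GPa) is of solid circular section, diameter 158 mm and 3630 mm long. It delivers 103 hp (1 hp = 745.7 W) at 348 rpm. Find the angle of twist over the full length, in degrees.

0.171°

ω = 2π·348/60 = 36.44 rad/s, so T = P/ω = 103×745.7 / 36.44 = 2108 N·m.
J = πd⁴/32 = π(0.158)⁴/32 = 6.118×10^-5 m⁴.
θ = T·L/(G·J) = 2108 × 3.63 / (41.8×10⁹ × 6.118×10^-5) = 2.992×10^-3 rad.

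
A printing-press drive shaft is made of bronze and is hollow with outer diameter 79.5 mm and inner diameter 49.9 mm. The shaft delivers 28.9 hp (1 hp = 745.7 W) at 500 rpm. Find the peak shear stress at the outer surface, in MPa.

ω = 2π·500/60 = 52.36 rad/s, so T = P/ω = 28.9×745.7 / 52.36 = 411.6 N·m.
J = π(d_o⁴ − d_i⁴)/32 = π(0.0795⁴ − 0.0499⁴)/32 = 3.313×10^-6 m⁴.
τ_max = T·r/J = 411.6 × 0.0398 / 3.313×10^-6 = 4.938×10^6 Pa.

4.94 MPa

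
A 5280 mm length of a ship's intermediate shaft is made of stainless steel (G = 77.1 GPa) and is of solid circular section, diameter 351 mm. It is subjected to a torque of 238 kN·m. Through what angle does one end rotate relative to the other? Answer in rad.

J = πd⁴/32 = π(0.351)⁴/32 = 1.490×10^-3 m⁴.
θ = T·L/(G·J) = 238000 × 5.28 / (77.1×10⁹ × 1.490×10^-3) = 0.01094 rad.

0.0109 rad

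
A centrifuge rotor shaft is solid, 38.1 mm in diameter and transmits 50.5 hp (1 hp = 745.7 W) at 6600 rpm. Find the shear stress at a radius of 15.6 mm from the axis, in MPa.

4.11 MPa

ω = 2π·6600/60 = 691.2 rad/s, so T = P/ω = 50.5×745.7 / 691.2 = 54.49 N·m.
J = πd⁴/32 = π(0.0381)⁴/32 = 2.069×10^-7 m⁴.
Shear stress varies linearly with radius: τ = T·r/J = 54.49 × 0.0156 / 2.069×10^-7 = 4.109×10^6 Pa.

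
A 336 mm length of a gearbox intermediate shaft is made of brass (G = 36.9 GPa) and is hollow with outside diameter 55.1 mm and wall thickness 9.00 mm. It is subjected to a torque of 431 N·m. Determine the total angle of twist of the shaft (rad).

J = π(d_o⁴ − d_i⁴)/32 = π(0.0551⁴ − 0.0371⁴)/32 = 7.189×10^-7 m⁴.
θ = T·L/(G·J) = 431.0 × 0.336 / (36.9×10⁹ × 7.189×10^-7) = 5.459×10^-3 rad.

0.00546 rad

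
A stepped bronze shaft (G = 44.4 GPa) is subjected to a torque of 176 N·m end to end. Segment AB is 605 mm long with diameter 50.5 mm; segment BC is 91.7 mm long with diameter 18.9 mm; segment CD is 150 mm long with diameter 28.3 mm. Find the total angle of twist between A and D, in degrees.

2.42°

J_AB = π(0.0505)⁴/32 = 6.39×10^-7 m⁴; J_BC = π(0.0189)⁴/32 = 1.25×10^-8 m⁴; J_CD = π(0.0283)⁴/32 = 6.30×10^-8 m⁴.
θ = (T/G)·Σ L_i/J_i = (176.0/44.4×10⁹)·(0.605/6.39×10^-7 + 0.0917/1.25×10^-8 + 0.150/6.30×10^-8) = 0.04222 rad.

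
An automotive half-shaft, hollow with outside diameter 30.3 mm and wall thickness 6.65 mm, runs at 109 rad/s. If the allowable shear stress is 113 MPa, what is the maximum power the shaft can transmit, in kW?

60.6 kW

J = π(d_o⁴ − d_i⁴)/32 = π(0.0303⁴ − 0.0170⁴)/32 = 7.455×10^-8 m⁴.
T_max = τ_allow·J/r = 1.13×10^8 × 7.455×10^-8 / 0.0152 = 556.1 N·m.
ω = 109 rad/s, so P_max = T_max·ω = 6.061×10^4 W.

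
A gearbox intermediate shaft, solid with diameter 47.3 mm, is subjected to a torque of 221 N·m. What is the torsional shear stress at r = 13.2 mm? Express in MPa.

J = πd⁴/32 = π(0.0473)⁴/32 = 4.914×10^-7 m⁴.
Shear stress varies linearly with radius: τ = T·r/J = 221.0 × 0.0132 / 4.914×10^-7 = 5.936×10^6 Pa.

5.94 MPa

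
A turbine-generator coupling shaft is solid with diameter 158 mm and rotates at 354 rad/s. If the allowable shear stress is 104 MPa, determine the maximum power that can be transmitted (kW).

28500 kW

J = πd⁴/32 = π(0.158)⁴/32 = 6.118×10^-5 m⁴.
T_max = τ_allow·J/r = 1.04×10^8 × 6.118×10^-5 / 0.0790 = 80540 N·m.
ω = 354 rad/s, so P_max = T_max·ω = 2.851×10^7 W.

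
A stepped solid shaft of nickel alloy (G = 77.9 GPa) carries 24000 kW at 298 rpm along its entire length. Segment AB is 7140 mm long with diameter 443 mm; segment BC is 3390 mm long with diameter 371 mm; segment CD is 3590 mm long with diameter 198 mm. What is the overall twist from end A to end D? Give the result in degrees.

ω = 2π·298/60 = 31.21 rad/s, so T = P/ω = 24000×10³ / 31.21 = 769100 N·m.
J_AB = π(0.443)⁴/32 = 3.78×10^-3 m⁴; J_BC = π(0.371)⁴/32 = 1.86×10^-3 m⁴; J_CD = π(0.198)⁴/32 = 1.51×10^-4 m⁴.
θ = (T/G)·Σ L_i/J_i = (769100/77.9×10⁹)·(7.14/3.78×10^-3 + 3.39/1.86×10^-3 + 3.59/1.51×10^-4) = 0.2715 rad.

15.6°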